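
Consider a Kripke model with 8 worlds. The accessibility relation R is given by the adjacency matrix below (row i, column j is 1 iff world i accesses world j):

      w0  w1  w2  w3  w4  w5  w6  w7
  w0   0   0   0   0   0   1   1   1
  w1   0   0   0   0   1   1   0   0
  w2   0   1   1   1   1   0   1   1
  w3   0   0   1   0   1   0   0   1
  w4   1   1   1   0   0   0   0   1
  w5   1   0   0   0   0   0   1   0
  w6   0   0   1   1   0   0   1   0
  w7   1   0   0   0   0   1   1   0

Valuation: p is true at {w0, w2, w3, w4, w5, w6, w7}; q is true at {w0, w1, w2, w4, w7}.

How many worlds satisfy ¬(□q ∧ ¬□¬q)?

w0: □q ∧ ¬□¬q is F. ✓
w1: □q ∧ ¬□¬q is F. ✓
w2: □q ∧ ¬□¬q is F. ✓
w3: □q ∧ ¬□¬q is T. ✗
w4: □q ∧ ¬□¬q is T. ✗
w5: □q ∧ ¬□¬q is F. ✓
w6: □q ∧ ¬□¬q is F. ✓
w7: □q ∧ ¬□¬q is F. ✓
Satisfying worlds: {w0, w1, w2, w5, w6, w7}.

6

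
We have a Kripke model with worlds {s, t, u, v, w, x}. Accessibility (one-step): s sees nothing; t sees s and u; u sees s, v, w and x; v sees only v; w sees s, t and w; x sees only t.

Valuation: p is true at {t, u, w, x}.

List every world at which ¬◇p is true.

{s, v}

s: ◇p is F. ✓
t: ◇p is T. ✗
u: ◇p is T. ✗
v: ◇p is F. ✓
w: ◇p is T. ✗
x: ◇p is T. ✗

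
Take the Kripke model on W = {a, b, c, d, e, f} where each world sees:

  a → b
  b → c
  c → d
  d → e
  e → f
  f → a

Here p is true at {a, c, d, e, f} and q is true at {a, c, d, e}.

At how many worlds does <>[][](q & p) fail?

2

a: successors {b}; [][](q & p) there: b:T. ✓
b: successors {c}; [][](q & p) there: c:T. ✓
c: successors {d}; [][](q & p) there: d:F. ✗
d: successors {e}; [][](q & p) there: e:T. ✓
e: successors {f}; [][](q & p) there: f:F. ✗
f: successors {a}; [][](q & p) there: a:T. ✓
Satisfying worlds: {a, b, d, f}.
So <>[][](q & p) fails at the other 2 worlds.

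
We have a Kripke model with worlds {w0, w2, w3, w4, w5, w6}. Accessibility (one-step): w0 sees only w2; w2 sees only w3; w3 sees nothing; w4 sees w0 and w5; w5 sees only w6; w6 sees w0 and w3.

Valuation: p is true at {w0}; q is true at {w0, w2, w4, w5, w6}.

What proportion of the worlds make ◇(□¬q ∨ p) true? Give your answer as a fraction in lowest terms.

w0: successors {w2}; □¬q ∨ p there: w2:T. ✓
w2: successors {w3}; □¬q ∨ p there: w3:T. ✓
w3: no successors, so ◇(□¬q ∨ p) fails. ✗
w4: successors {w0, w5}; □¬q ∨ p there: w0:T, w5:F. ✓
w5: successors {w6}; □¬q ∨ p there: w6:F. ✗
w6: successors {w0, w3}; □¬q ∨ p there: w0:T, w3:T. ✓
That's 4 of 6 worlds, so 4/6 = 2/3.

2/3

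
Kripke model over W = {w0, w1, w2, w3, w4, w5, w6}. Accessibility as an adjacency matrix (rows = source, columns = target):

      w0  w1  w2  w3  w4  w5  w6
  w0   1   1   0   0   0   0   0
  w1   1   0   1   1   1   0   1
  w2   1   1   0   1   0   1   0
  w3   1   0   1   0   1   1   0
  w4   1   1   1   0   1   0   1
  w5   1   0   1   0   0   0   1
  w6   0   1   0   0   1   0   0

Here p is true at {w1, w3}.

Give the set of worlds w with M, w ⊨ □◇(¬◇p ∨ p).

{w0, w1, w4, w5, w6}

w0: successors {w0, w1}; ◇(¬◇p ∨ p) there: w0:T, w1:T. ✓
w1: successors {w0, w2, w3, w4, w6}; ◇(¬◇p ∨ p) there: w0:T, w2:T, w3:T, w4:T, w6:T. ✓
w2: successors {w0, w1, w3, w5}; ◇(¬◇p ∨ p) there: w0:T, w1:T, w3:T, w5:F. ✗
w3: successors {w0, w2, w4, w5}; ◇(¬◇p ∨ p) there: w0:T, w2:T, w4:T, w5:F. ✗
w4: successors {w0, w1, w2, w4, w6}; ◇(¬◇p ∨ p) there: w0:T, w1:T, w2:T, w4:T, w6:T. ✓
w5: successors {w0, w2, w6}; ◇(¬◇p ∨ p) there: w0:T, w2:T, w6:T. ✓
w6: successors {w1, w4}; ◇(¬◇p ∨ p) there: w1:T, w4:T. ✓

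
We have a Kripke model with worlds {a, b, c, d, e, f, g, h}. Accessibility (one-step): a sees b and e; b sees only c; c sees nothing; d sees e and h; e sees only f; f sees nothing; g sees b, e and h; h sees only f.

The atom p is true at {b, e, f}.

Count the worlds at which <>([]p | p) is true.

a: successors {b, e}; []p | p there: b:T, e:T. ✓
b: successors {c}; []p | p there: c:T. ✓
c: no successors, so <>([]p | p) fails. ✗
d: successors {e, h}; []p | p there: e:T, h:T. ✓
e: successors {f}; []p | p there: f:T. ✓
f: no successors, so <>([]p | p) fails. ✗
g: successors {b, e, h}; []p | p there: b:T, e:T, h:T. ✓
h: successors {f}; []p | p there: f:T. ✓
Satisfying worlds: {a, b, d, e, g, h}.

6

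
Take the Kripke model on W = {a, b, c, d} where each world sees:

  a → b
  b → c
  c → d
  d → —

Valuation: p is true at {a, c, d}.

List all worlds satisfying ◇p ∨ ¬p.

a: ◇p is F, ¬p is F. ✗
b: ◇p is T, ¬p is T. ✓
c: ◇p is T, ¬p is F. ✓
d: ◇p is F, ¬p is F. ✗

{b, c}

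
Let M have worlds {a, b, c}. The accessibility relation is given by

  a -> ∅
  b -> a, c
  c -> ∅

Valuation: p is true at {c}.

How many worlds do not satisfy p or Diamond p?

a: p is F, Diamond p is F. ✗
b: p is F, Diamond p is T. ✓
c: p is T, Diamond p is F. ✓
Satisfying worlds: {b, c}.
So p or Diamond p fails at the other 1 world.

1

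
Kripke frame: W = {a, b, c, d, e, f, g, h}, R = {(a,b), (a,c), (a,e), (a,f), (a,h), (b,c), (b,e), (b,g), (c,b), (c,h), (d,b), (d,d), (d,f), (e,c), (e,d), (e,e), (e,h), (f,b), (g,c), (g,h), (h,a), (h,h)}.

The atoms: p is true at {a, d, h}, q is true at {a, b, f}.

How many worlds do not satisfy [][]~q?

7

a: successors {b, c, e, f, h}; []~q there: b:T, c:F, e:T, f:F, h:F. ✗
b: successors {c, e, g}; []~q there: c:F, e:T, g:T. ✗
c: successors {b, h}; []~q there: b:T, h:F. ✗
d: successors {b, d, f}; []~q there: b:T, d:F, f:F. ✗
e: successors {c, d, e, h}; []~q there: c:F, d:F, e:T, h:F. ✗
f: successors {b}; []~q there: b:T. ✓
g: successors {c, h}; []~q there: c:F, h:F. ✗
h: successors {a, h}; []~q there: a:F, h:F. ✗
Satisfying worlds: {f}.
So [][]~q fails at the other 7 worlds.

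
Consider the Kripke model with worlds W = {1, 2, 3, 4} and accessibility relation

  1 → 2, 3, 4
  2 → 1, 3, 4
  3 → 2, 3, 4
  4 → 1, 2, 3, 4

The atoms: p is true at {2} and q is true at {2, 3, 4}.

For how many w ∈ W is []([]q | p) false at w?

1: successors {2, 3, 4}; []q | p there: 2:T, 3:T, 4:F. ✗
2: successors {1, 3, 4}; []q | p there: 1:T, 3:T, 4:F. ✗
3: successors {2, 3, 4}; []q | p there: 2:T, 3:T, 4:F. ✗
4: successors {1, 2, 3, 4}; []q | p there: 1:T, 2:T, 3:T, 4:F. ✗
Satisfying worlds: ∅.
So []([]q | p) fails at the other 4 worlds.

4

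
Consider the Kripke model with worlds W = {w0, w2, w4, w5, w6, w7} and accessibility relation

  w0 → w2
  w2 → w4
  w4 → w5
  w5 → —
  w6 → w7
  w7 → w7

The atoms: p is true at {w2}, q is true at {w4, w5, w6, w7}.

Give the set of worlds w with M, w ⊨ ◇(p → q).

w0: successors {w2}; p → q there: w2:F. ✗
w2: successors {w4}; p → q there: w4:T. ✓
w4: successors {w5}; p → q there: w5:T. ✓
w5: no successors, so ◇(p → q) fails. ✗
w6: successors {w7}; p → q there: w7:T. ✓
w7: successors {w7}; p → q there: w7:T. ✓

{w2, w4, w6, w7}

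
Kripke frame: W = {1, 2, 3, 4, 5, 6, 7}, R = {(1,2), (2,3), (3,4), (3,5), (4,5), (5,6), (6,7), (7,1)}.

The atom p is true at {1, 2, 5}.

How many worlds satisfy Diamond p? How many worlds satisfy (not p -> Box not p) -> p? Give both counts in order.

For Diamond p:
1: successors {2}; p there: 2:T. ✓
2: successors {3}; p there: 3:F. ✗
3: successors {4, 5}; p there: 4:F, 5:T. ✓
4: successors {5}; p there: 5:T. ✓
5: successors {6}; p there: 6:F. ✗
6: successors {7}; p there: 7:F. ✗
7: successors {1}; p there: 1:T. ✓
— 4 worlds.
For (not p -> Box not p) -> p:
1: not p -> Box not p is T, p is T. ✓
2: not p -> Box not p is T, p is T. ✓
3: not p -> Box not p is F, p is F. ✓
4: not p -> Box not p is F, p is F. ✓
5: not p -> Box not p is T, p is T. ✓
6: not p -> Box not p is T, p is F. ✗
7: not p -> Box not p is F, p is F. ✓
— 6 worlds.

4 and 6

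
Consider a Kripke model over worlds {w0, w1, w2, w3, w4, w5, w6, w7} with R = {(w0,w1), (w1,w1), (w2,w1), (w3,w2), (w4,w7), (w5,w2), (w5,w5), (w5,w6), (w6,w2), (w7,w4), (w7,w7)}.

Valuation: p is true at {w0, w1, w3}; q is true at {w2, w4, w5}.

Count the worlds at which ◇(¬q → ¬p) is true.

5

w0: successors {w1}; ¬q → ¬p there: w1:F. ✗
w1: successors {w1}; ¬q → ¬p there: w1:F. ✗
w2: successors {w1}; ¬q → ¬p there: w1:F. ✗
w3: successors {w2}; ¬q → ¬p there: w2:T. ✓
w4: successors {w7}; ¬q → ¬p there: w7:T. ✓
w5: successors {w2, w5, w6}; ¬q → ¬p there: w2:T, w5:T, w6:T. ✓
w6: successors {w2}; ¬q → ¬p there: w2:T. ✓
w7: successors {w4, w7}; ¬q → ¬p there: w4:T, w7:T. ✓
Satisfying worlds: {w3, w4, w5, w6, w7}.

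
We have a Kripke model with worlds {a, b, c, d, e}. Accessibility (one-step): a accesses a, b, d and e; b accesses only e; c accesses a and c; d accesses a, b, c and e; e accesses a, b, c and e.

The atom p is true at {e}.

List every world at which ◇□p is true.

a: successors {a, b, d, e}; □p there: a:F, b:T, d:F, e:F. ✓
b: successors {e}; □p there: e:F. ✗
c: successors {a, c}; □p there: a:F, c:F. ✗
d: successors {a, b, c, e}; □p there: a:F, b:T, c:F, e:F. ✓
e: successors {a, b, c, e}; □p there: a:F, b:T, c:F, e:F. ✓

{a, d, e}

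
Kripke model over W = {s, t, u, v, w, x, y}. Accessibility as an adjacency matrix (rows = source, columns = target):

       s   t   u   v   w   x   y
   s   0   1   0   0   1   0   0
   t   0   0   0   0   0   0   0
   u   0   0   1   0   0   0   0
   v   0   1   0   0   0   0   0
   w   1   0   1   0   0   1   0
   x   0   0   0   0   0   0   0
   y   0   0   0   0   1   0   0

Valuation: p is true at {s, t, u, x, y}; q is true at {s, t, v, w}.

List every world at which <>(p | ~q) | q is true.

s: <>(p | ~q) is T, q is T. ✓
t: <>(p | ~q) is F, q is T. ✓
u: <>(p | ~q) is T, q is F. ✓
v: <>(p | ~q) is T, q is T. ✓
w: <>(p | ~q) is T, q is T. ✓
x: <>(p | ~q) is F, q is F. ✗
y: <>(p | ~q) is F, q is F. ✗

{s, t, u, v, w}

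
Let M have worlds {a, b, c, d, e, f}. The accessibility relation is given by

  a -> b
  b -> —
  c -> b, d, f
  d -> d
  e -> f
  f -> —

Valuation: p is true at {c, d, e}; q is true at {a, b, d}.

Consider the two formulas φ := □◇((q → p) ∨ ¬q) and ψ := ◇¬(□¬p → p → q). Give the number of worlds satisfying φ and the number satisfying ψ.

For □◇((q → p) ∨ ¬q):
a: successors {b}; ◇((q → p) ∨ ¬q) there: b:F. ✗
b: no successors, so □◇((q → p) ∨ ¬q) holds vacuously. ✓
c: successors {b, d, f}; ◇((q → p) ∨ ¬q) there: b:F, d:T, f:F. ✗
d: successors {d}; ◇((q → p) ∨ ¬q) there: d:T. ✓
e: successors {f}; ◇((q → p) ∨ ¬q) there: f:F. ✗
f: no successors, so □◇((q → p) ∨ ¬q) holds vacuously. ✓
— 3 worlds.
For ◇¬(□¬p → p → q):
a: successors {b}; ¬(□¬p → p → q) there: b:F. ✗
b: no successors, so ◇¬(□¬p → p → q) fails. ✗
c: successors {b, d, f}; ¬(□¬p → p → q) there: b:F, d:F, f:F. ✗
d: successors {d}; ¬(□¬p → p → q) there: d:F. ✗
e: successors {f}; ¬(□¬p → p → q) there: f:F. ✗
f: no successors, so ◇¬(□¬p → p → q) fails. ✗
— 0 worlds.

3 and 0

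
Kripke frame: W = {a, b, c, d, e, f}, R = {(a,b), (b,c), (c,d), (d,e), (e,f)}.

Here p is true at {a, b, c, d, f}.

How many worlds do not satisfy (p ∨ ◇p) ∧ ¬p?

5

a: p ∨ ◇p is T, ¬p is F. ✗
b: p ∨ ◇p is T, ¬p is F. ✗
c: p ∨ ◇p is T, ¬p is F. ✗
d: p ∨ ◇p is T, ¬p is F. ✗
e: p ∨ ◇p is T, ¬p is T. ✓
f: p ∨ ◇p is T, ¬p is F. ✗
Satisfying worlds: {e}.
So (p ∨ ◇p) ∧ ¬p fails at the other 5 worlds.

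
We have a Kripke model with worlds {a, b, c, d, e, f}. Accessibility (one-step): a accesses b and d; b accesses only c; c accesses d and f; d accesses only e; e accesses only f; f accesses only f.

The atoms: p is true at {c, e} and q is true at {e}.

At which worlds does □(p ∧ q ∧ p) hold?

{d}

a: successors {b, d}; p ∧ q ∧ p there: b:F, d:F. ✗
b: successors {c}; p ∧ q ∧ p there: c:F. ✗
c: successors {d, f}; p ∧ q ∧ p there: d:F, f:F. ✗
d: successors {e}; p ∧ q ∧ p there: e:T. ✓
e: successors {f}; p ∧ q ∧ p there: f:F. ✗
f: successors {f}; p ∧ q ∧ p there: f:F. ✗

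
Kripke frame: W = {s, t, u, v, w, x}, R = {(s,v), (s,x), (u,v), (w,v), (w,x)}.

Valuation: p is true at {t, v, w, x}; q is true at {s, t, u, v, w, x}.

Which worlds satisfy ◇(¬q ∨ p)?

s: successors {v, x}; ¬q ∨ p there: v:T, x:T. ✓
t: no successors, so ◇(¬q ∨ p) fails. ✗
u: successors {v}; ¬q ∨ p there: v:T. ✓
v: no successors, so ◇(¬q ∨ p) fails. ✗
w: successors {v, x}; ¬q ∨ p there: v:T, x:T. ✓
x: no successors, so ◇(¬q ∨ p) fails. ✗

{s, u, w}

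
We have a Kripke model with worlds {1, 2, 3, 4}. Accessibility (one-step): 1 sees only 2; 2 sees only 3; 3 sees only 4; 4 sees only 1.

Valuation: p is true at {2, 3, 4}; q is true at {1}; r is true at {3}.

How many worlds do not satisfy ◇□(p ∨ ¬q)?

1: successors {2}; □(p ∨ ¬q) there: 2:T. ✓
2: successors {3}; □(p ∨ ¬q) there: 3:T. ✓
3: successors {4}; □(p ∨ ¬q) there: 4:F. ✗
4: successors {1}; □(p ∨ ¬q) there: 1:T. ✓
Satisfying worlds: {1, 2, 4}.
So ◇□(p ∨ ¬q) fails at the other 1 world.

1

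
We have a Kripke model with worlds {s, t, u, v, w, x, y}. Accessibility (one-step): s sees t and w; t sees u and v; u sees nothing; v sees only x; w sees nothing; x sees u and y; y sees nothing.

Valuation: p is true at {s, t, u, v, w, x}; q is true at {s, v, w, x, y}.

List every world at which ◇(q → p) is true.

s: successors {t, w}; q → p there: t:T, w:T. ✓
t: successors {u, v}; q → p there: u:T, v:T. ✓
u: no successors, so ◇(q → p) fails. ✗
v: successors {x}; q → p there: x:T. ✓
w: no successors, so ◇(q → p) fails. ✗
x: successors {u, y}; q → p there: u:T, y:F. ✓
y: no successors, so ◇(q → p) fails. ✗

{s, t, v, x}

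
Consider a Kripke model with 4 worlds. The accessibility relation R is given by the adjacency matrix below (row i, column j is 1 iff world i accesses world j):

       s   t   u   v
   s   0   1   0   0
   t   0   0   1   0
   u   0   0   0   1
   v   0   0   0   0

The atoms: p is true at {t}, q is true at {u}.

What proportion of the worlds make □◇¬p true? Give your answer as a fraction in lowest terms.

3/4

s: successors {t}; ◇¬p there: t:T. ✓
t: successors {u}; ◇¬p there: u:T. ✓
u: successors {v}; ◇¬p there: v:F. ✗
v: no successors, so □◇¬p holds vacuously. ✓
That's 3 of 4 worlds, so 3/4.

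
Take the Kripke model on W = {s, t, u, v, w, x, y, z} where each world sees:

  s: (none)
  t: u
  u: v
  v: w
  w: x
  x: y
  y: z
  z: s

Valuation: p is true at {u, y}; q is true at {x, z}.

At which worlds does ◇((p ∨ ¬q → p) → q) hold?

s: no successors, so ◇((p ∨ ¬q → p) → q) fails. ✗
t: successors {u}; (p ∨ ¬q → p) → q there: u:F. ✗
u: successors {v}; (p ∨ ¬q → p) → q there: v:T. ✓
v: successors {w}; (p ∨ ¬q → p) → q there: w:T. ✓
w: successors {x}; (p ∨ ¬q → p) → q there: x:T. ✓
x: successors {y}; (p ∨ ¬q → p) → q there: y:F. ✗
y: successors {z}; (p ∨ ¬q → p) → q there: z:T. ✓
z: successors {s}; (p ∨ ¬q → p) → q there: s:T. ✓

{u, v, w, y, z}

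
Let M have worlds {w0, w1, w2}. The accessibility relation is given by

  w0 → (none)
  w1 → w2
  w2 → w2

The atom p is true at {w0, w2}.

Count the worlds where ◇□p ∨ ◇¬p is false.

1

w0: ◇□p is F, ◇¬p is F. ✗
w1: ◇□p is T, ◇¬p is F. ✓
w2: ◇□p is T, ◇¬p is F. ✓
Satisfying worlds: {w1, w2}.
So ◇□p ∨ ◇¬p fails at the other 1 world.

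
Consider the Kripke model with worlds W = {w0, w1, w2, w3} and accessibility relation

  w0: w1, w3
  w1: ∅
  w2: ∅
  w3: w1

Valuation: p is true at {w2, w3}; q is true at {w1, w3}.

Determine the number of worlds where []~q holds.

2

w0: successors {w1, w3}; ~q there: w1:F, w3:F. ✗
w1: no successors, so []~q holds vacuously. ✓
w2: no successors, so []~q holds vacuously. ✓
w3: successors {w1}; ~q there: w1:F. ✗
Satisfying worlds: {w1, w2}.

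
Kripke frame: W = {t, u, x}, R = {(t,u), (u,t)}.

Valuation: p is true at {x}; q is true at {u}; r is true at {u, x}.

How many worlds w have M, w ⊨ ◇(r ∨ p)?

1

t: successors {u}; r ∨ p there: u:T. ✓
u: successors {t}; r ∨ p there: t:F. ✗
x: no successors, so ◇(r ∨ p) fails. ✗
Satisfying worlds: {t}.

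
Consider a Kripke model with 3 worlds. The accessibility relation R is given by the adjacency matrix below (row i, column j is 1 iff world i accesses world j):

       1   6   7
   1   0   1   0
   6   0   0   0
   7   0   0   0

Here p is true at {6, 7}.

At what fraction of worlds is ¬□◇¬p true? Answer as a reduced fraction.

1/3

1: □◇¬p is F. ✓
6: □◇¬p is T. ✗
7: □◇¬p is T. ✗
That's 1 of 3 worlds, so 1/3.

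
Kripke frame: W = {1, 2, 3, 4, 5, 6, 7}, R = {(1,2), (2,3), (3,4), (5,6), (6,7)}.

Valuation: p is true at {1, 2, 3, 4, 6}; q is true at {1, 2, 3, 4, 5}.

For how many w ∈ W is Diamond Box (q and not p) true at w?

2

1: successors {2}; Box (q and not p) there: 2:F. ✗
2: successors {3}; Box (q and not p) there: 3:F. ✗
3: successors {4}; Box (q and not p) there: 4:T. ✓
4: no successors, so Diamond Box (q and not p) fails. ✗
5: successors {6}; Box (q and not p) there: 6:F. ✗
6: successors {7}; Box (q and not p) there: 7:T. ✓
7: no successors, so Diamond Box (q and not p) fails. ✗
Satisfying worlds: {3, 6}.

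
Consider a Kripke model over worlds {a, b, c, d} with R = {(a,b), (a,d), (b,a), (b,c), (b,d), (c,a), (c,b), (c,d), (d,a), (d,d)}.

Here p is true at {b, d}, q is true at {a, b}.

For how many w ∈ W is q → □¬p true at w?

a: q is T, □¬p is F. ✗
b: q is T, □¬p is F. ✗
c: q is F, □¬p is F. ✓
d: q is F, □¬p is F. ✓
Satisfying worlds: {c, d}.

2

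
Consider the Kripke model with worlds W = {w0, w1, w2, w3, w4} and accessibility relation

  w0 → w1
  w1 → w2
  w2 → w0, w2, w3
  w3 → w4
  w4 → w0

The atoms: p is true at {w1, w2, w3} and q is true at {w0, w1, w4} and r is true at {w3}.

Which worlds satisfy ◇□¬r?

w0: successors {w1}; □¬r there: w1:T. ✓
w1: successors {w2}; □¬r there: w2:F. ✗
w2: successors {w0, w2, w3}; □¬r there: w0:T, w2:F, w3:T. ✓
w3: successors {w4}; □¬r there: w4:T. ✓
w4: successors {w0}; □¬r there: w0:T. ✓

{w0, w2, w3, w4}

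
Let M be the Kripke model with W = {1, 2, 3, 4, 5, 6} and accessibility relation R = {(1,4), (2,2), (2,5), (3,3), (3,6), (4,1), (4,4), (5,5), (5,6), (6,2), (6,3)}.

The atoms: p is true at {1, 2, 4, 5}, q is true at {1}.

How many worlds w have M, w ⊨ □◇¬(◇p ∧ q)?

1: successors {4}; ◇¬(◇p ∧ q) there: 4:T. ✓
2: successors {2, 5}; ◇¬(◇p ∧ q) there: 2:T, 5:T. ✓
3: successors {3, 6}; ◇¬(◇p ∧ q) there: 3:T, 6:T. ✓
4: successors {1, 4}; ◇¬(◇p ∧ q) there: 1:T, 4:T. ✓
5: successors {5, 6}; ◇¬(◇p ∧ q) there: 5:T, 6:T. ✓
6: successors {2, 3}; ◇¬(◇p ∧ q) there: 2:T, 3:T. ✓
Satisfying worlds: {1, 2, 3, 4, 5, 6}.

6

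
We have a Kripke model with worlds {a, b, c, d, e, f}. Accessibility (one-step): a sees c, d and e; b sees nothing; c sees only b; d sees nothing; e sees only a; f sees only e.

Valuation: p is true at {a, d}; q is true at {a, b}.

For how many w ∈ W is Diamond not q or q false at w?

3

a: Diamond not q is T, q is T. ✓
b: Diamond not q is F, q is T. ✓
c: Diamond not q is F, q is F. ✗
d: Diamond not q is F, q is F. ✗
e: Diamond not q is F, q is F. ✗
f: Diamond not q is T, q is F. ✓
Satisfying worlds: {a, b, f}.
So Diamond not q or q fails at the other 3 worlds.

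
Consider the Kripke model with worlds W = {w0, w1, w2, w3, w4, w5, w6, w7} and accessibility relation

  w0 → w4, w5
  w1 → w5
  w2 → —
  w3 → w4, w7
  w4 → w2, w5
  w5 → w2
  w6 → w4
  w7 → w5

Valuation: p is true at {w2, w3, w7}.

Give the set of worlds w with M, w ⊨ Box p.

{w2, w5}

w0: successors {w4, w5}; p there: w4:F, w5:F. ✗
w1: successors {w5}; p there: w5:F. ✗
w2: no successors, so Box p holds vacuously. ✓
w3: successors {w4, w7}; p there: w4:F, w7:T. ✗
w4: successors {w2, w5}; p there: w2:T, w5:F. ✗
w5: successors {w2}; p there: w2:T. ✓
w6: successors {w4}; p there: w4:F. ✗
w7: successors {w5}; p there: w5:F. ✗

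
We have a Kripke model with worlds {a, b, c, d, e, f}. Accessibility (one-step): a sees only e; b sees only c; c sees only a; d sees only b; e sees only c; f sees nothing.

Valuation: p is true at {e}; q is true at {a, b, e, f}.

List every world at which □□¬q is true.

a: successors {e}; □¬q there: e:T. ✓
b: successors {c}; □¬q there: c:F. ✗
c: successors {a}; □¬q there: a:F. ✗
d: successors {b}; □¬q there: b:T. ✓
e: successors {c}; □¬q there: c:F. ✗
f: no successors, so □□¬q holds vacuously. ✓

{a, d, f}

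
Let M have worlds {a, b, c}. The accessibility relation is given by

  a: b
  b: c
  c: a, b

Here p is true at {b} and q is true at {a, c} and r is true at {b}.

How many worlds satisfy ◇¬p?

a: successors {b}; ¬p there: b:F. ✗
b: successors {c}; ¬p there: c:T. ✓
c: successors {a, b}; ¬p there: a:T, b:F. ✓
Satisfying worlds: {b, c}.

2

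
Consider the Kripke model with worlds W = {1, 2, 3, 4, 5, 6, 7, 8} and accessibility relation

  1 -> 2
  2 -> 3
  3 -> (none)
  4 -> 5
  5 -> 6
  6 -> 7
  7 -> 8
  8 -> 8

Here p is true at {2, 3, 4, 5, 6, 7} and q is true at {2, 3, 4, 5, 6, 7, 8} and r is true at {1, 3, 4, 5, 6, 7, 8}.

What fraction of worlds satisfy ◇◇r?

3/4

1: successors {2}; ◇r there: 2:T. ✓
2: successors {3}; ◇r there: 3:F. ✗
3: no successors, so ◇◇r fails. ✗
4: successors {5}; ◇r there: 5:T. ✓
5: successors {6}; ◇r there: 6:T. ✓
6: successors {7}; ◇r there: 7:T. ✓
7: successors {8}; ◇r there: 8:T. ✓
8: successors {8}; ◇r there: 8:T. ✓
That's 6 of 8 worlds, so 6/8 = 3/4.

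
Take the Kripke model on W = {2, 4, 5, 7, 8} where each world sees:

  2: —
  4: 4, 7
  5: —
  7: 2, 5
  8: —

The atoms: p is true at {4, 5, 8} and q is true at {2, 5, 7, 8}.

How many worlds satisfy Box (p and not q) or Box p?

3

2: Box (p and not q) is T, Box p is T. ✓
4: Box (p and not q) is F, Box p is F. ✗
5: Box (p and not q) is T, Box p is T. ✓
7: Box (p and not q) is F, Box p is F. ✗
8: Box (p and not q) is T, Box p is T. ✓
Satisfying worlds: {2, 5, 8}.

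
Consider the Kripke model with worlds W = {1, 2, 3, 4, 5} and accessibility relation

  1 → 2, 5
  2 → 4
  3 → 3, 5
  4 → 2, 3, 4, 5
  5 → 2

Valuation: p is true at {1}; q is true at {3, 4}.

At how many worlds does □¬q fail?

3

1: successors {2, 5}; ¬q there: 2:T, 5:T. ✓
2: successors {4}; ¬q there: 4:F. ✗
3: successors {3, 5}; ¬q there: 3:F, 5:T. ✗
4: successors {2, 3, 4, 5}; ¬q there: 2:T, 3:F, 4:F, 5:T. ✗
5: successors {2}; ¬q there: 2:T. ✓
Satisfying worlds: {1, 5}.
So □¬q fails at the other 3 worlds.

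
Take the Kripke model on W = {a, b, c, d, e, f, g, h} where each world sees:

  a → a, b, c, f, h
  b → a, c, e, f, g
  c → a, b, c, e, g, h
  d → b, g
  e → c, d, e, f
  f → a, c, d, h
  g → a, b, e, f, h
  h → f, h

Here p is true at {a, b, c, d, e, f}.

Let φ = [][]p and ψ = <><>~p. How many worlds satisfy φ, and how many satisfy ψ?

0 and 8

For [][]p:
a: successors {a, b, c, f, h}; []p there: a:F, b:F, c:F, f:F, h:F. ✗
b: successors {a, c, e, f, g}; []p there: a:F, c:F, e:T, f:F, g:F. ✗
c: successors {a, b, c, e, g, h}; []p there: a:F, b:F, c:F, e:T, g:F, h:F. ✗
d: successors {b, g}; []p there: b:F, g:F. ✗
e: successors {c, d, e, f}; []p there: c:F, d:F, e:T, f:F. ✗
f: successors {a, c, d, h}; []p there: a:F, c:F, d:F, h:F. ✗
g: successors {a, b, e, f, h}; []p there: a:F, b:F, e:T, f:F, h:F. ✗
h: successors {f, h}; []p there: f:F, h:F. ✗
— 0 worlds.
For <><>~p:
a: successors {a, b, c, f, h}; <>~p there: a:T, b:T, c:T, f:T, h:T. ✓
b: successors {a, c, e, f, g}; <>~p there: a:T, c:T, e:F, f:T, g:T. ✓
c: successors {a, b, c, e, g, h}; <>~p there: a:T, b:T, c:T, e:F, g:T, h:T. ✓
d: successors {b, g}; <>~p there: b:T, g:T. ✓
e: successors {c, d, e, f}; <>~p there: c:T, d:T, e:F, f:T. ✓
f: successors {a, c, d, h}; <>~p there: a:T, c:T, d:T, h:T. ✓
g: successors {a, b, e, f, h}; <>~p there: a:T, b:T, e:F, f:T, h:T. ✓
h: successors {f, h}; <>~p there: f:T, h:T. ✓
— 8 worlds.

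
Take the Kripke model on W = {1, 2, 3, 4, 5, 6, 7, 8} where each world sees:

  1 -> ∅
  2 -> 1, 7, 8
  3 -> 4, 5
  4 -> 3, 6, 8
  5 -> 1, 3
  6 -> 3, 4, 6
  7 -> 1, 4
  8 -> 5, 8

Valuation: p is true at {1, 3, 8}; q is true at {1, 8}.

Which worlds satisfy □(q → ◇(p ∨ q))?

1: no successors, so □(q → ◇(p ∨ q)) holds vacuously. ✓
2: successors {1, 7, 8}; q → ◇(p ∨ q) there: 1:F, 7:T, 8:T. ✗
3: successors {4, 5}; q → ◇(p ∨ q) there: 4:T, 5:T. ✓
4: successors {3, 6, 8}; q → ◇(p ∨ q) there: 3:T, 6:T, 8:T. ✓
5: successors {1, 3}; q → ◇(p ∨ q) there: 1:F, 3:T. ✗
6: successors {3, 4, 6}; q → ◇(p ∨ q) there: 3:T, 4:T, 6:T. ✓
7: successors {1, 4}; q → ◇(p ∨ q) there: 1:F, 4:T. ✗
8: successors {5, 8}; q → ◇(p ∨ q) there: 5:T, 8:T. ✓

{1, 3, 4, 6, 8}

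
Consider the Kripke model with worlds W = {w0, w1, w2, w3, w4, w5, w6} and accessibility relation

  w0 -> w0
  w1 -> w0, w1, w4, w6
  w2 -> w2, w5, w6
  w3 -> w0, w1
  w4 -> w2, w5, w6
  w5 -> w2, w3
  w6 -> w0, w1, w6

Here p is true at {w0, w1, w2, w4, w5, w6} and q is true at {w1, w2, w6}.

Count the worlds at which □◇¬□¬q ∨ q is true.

5

w0: □◇¬□¬q is F, q is F. ✗
w1: □◇¬□¬q is F, q is T. ✓
w2: □◇¬□¬q is T, q is T. ✓
w3: □◇¬□¬q is F, q is F. ✗
w4: □◇¬□¬q is T, q is F. ✓
w5: □◇¬□¬q is T, q is F. ✓
w6: □◇¬□¬q is F, q is T. ✓
Satisfying worlds: {w1, w2, w4, w5, w6}.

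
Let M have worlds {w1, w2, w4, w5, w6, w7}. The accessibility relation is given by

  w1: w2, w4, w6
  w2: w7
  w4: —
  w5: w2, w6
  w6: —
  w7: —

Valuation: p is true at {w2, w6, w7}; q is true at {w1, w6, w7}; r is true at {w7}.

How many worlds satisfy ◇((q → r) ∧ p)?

3

w1: successors {w2, w4, w6}; (q → r) ∧ p there: w2:T, w4:F, w6:F. ✓
w2: successors {w7}; (q → r) ∧ p there: w7:T. ✓
w4: no successors, so ◇((q → r) ∧ p) fails. ✗
w5: successors {w2, w6}; (q → r) ∧ p there: w2:T, w6:F. ✓
w6: no successors, so ◇((q → r) ∧ p) fails. ✗
w7: no successors, so ◇((q → r) ∧ p) fails. ✗
Satisfying worlds: {w1, w2, w5}.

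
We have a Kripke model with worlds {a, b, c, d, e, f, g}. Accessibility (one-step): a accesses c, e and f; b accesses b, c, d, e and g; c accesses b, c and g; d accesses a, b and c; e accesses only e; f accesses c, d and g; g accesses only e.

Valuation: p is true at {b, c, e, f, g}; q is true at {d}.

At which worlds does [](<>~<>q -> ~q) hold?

a: successors {c, e, f}; <>~<>q -> ~q there: c:T, e:T, f:T. ✓
b: successors {b, c, d, e, g}; <>~<>q -> ~q there: b:T, c:T, d:F, e:T, g:T. ✗
c: successors {b, c, g}; <>~<>q -> ~q there: b:T, c:T, g:T. ✓
d: successors {a, b, c}; <>~<>q -> ~q there: a:T, b:T, c:T. ✓
e: successors {e}; <>~<>q -> ~q there: e:T. ✓
f: successors {c, d, g}; <>~<>q -> ~q there: c:T, d:F, g:T. ✗
g: successors {e}; <>~<>q -> ~q there: e:T. ✓

{a, c, d, e, g}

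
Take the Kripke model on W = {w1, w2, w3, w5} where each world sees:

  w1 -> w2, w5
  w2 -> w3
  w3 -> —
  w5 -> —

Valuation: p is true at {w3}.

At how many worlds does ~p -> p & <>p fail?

w1: ~p is T, p & <>p is F. ✗
w2: ~p is T, p & <>p is F. ✗
w3: ~p is F, p & <>p is F. ✓
w5: ~p is T, p & <>p is F. ✗
Satisfying worlds: {w3}.
So ~p -> p & <>p fails at the other 3 worlds.

3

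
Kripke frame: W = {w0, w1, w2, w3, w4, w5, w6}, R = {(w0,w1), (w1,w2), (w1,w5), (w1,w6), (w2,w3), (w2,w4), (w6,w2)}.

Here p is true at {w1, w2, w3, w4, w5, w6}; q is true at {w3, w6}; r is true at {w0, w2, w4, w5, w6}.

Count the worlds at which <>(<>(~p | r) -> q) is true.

w0: successors {w1}; <>(~p | r) -> q there: w1:F. ✗
w1: successors {w2, w5, w6}; <>(~p | r) -> q there: w2:F, w5:T, w6:T. ✓
w2: successors {w3, w4}; <>(~p | r) -> q there: w3:T, w4:T. ✓
w3: no successors, so <>(<>(~p | r) -> q) fails. ✗
w4: no successors, so <>(<>(~p | r) -> q) fails. ✗
w5: no successors, so <>(<>(~p | r) -> q) fails. ✗
w6: successors {w2}; <>(~p | r) -> q there: w2:F. ✗
Satisfying worlds: {w1, w2}.

2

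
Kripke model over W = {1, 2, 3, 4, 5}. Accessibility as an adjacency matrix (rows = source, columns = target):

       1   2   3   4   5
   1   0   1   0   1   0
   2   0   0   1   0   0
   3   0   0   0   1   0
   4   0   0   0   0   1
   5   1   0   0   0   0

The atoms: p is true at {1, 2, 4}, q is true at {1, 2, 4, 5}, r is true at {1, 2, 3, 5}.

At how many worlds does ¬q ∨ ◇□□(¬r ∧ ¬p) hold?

1: ¬q is F, ◇□□(¬r ∧ ¬p) is F. ✗
2: ¬q is F, ◇□□(¬r ∧ ¬p) is F. ✗
3: ¬q is T, ◇□□(¬r ∧ ¬p) is F. ✓
4: ¬q is F, ◇□□(¬r ∧ ¬p) is F. ✗
5: ¬q is F, ◇□□(¬r ∧ ¬p) is F. ✗
Satisfying worlds: {3}.

1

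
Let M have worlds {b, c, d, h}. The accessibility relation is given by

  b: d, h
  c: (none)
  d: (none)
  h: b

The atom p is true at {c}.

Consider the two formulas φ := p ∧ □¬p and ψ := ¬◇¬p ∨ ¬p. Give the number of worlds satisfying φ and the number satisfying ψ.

1 and 4

For p ∧ □¬p:
b: p is F, □¬p is T. ✗
c: p is T, □¬p is T. ✓
d: p is F, □¬p is T. ✗
h: p is F, □¬p is T. ✗
— 1 world.
For ¬◇¬p ∨ ¬p:
b: ¬◇¬p is F, ¬p is T. ✓
c: ¬◇¬p is T, ¬p is F. ✓
d: ¬◇¬p is T, ¬p is T. ✓
h: ¬◇¬p is F, ¬p is T. ✓
— 4 worlds.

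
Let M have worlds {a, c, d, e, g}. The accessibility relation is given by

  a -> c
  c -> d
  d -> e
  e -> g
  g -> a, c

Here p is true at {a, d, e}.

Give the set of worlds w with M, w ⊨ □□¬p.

{d}

a: successors {c}; □¬p there: c:F. ✗
c: successors {d}; □¬p there: d:F. ✗
d: successors {e}; □¬p there: e:T. ✓
e: successors {g}; □¬p there: g:F. ✗
g: successors {a, c}; □¬p there: a:T, c:F. ✗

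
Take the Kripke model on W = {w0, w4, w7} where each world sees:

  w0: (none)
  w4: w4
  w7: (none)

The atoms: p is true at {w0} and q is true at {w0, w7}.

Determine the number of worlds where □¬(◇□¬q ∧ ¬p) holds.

w0: no successors, so □¬(◇□¬q ∧ ¬p) holds vacuously. ✓
w4: successors {w4}; ¬(◇□¬q ∧ ¬p) there: w4:F. ✗
w7: no successors, so □¬(◇□¬q ∧ ¬p) holds vacuously. ✓
Satisfying worlds: {w0, w7}.

2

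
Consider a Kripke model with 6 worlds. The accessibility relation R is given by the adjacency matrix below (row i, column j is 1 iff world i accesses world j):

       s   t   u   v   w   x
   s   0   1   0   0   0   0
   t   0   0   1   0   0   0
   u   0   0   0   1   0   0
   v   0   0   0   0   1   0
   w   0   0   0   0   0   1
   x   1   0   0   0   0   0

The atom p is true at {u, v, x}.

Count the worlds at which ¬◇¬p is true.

3

s: ◇¬p is T. ✗
t: ◇¬p is F. ✓
u: ◇¬p is F. ✓
v: ◇¬p is T. ✗
w: ◇¬p is F. ✓
x: ◇¬p is T. ✗
Satisfying worlds: {t, u, w}.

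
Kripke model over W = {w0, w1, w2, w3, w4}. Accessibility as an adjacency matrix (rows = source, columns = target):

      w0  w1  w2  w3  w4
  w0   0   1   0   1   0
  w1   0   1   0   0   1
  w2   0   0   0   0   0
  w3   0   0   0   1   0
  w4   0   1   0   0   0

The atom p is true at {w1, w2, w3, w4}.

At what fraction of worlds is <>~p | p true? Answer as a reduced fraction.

w0: <>~p is F, p is F. ✗
w1: <>~p is F, p is T. ✓
w2: <>~p is F, p is T. ✓
w3: <>~p is F, p is T. ✓
w4: <>~p is F, p is T. ✓
That's 4 of 5 worlds, so 4/5.

4/5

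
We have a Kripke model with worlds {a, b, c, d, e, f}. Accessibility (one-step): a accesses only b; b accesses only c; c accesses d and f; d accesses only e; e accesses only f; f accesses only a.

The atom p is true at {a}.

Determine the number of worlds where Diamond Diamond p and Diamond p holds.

0

a: Diamond Diamond p is F, Diamond p is F. ✗
b: Diamond Diamond p is F, Diamond p is F. ✗
c: Diamond Diamond p is T, Diamond p is F. ✗
d: Diamond Diamond p is F, Diamond p is F. ✗
e: Diamond Diamond p is T, Diamond p is F. ✗
f: Diamond Diamond p is F, Diamond p is T. ✗
Satisfying worlds: ∅.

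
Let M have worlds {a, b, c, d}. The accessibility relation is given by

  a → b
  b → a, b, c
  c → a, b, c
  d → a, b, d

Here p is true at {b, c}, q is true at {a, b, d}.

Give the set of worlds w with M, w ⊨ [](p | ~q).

a: successors {b}; p | ~q there: b:T. ✓
b: successors {a, b, c}; p | ~q there: a:F, b:T, c:T. ✗
c: successors {a, b, c}; p | ~q there: a:F, b:T, c:T. ✗
d: successors {a, b, d}; p | ~q there: a:F, b:T, d:F. ✗

{a}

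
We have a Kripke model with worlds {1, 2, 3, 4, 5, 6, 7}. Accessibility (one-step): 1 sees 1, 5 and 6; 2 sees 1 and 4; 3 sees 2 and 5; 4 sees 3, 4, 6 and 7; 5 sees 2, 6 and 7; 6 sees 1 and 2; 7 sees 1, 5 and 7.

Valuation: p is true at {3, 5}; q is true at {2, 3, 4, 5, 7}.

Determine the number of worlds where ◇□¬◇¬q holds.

1: successors {1, 5, 6}; □¬◇¬q there: 1:F, 5:F, 6:F. ✗
2: successors {1, 4}; □¬◇¬q there: 1:F, 4:F. ✗
3: successors {2, 5}; □¬◇¬q there: 2:F, 5:F. ✗
4: successors {3, 4, 6, 7}; □¬◇¬q there: 3:F, 4:F, 6:F, 7:F. ✗
5: successors {2, 6, 7}; □¬◇¬q there: 2:F, 6:F, 7:F. ✗
6: successors {1, 2}; □¬◇¬q there: 1:F, 2:F. ✗
7: successors {1, 5, 7}; □¬◇¬q there: 1:F, 5:F, 7:F. ✗
Satisfying worlds: ∅.

0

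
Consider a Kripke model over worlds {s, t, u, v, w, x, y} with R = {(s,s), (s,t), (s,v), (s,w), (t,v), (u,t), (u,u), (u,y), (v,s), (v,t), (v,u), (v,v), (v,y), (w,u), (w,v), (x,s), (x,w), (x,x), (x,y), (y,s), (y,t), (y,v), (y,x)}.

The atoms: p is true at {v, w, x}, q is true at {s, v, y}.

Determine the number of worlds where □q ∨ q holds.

4

s: □q is F, q is T. ✓
t: □q is T, q is F. ✓
u: □q is F, q is F. ✗
v: □q is F, q is T. ✓
w: □q is F, q is F. ✗
x: □q is F, q is F. ✗
y: □q is F, q is T. ✓
Satisfying worlds: {s, t, v, y}.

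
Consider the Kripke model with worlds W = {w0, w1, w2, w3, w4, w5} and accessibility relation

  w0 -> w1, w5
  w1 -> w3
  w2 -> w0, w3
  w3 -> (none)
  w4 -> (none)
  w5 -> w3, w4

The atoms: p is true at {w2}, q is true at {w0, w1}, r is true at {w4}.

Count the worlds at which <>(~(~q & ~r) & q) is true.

w0: successors {w1, w5}; ~(~q & ~r) & q there: w1:T, w5:F. ✓
w1: successors {w3}; ~(~q & ~r) & q there: w3:F. ✗
w2: successors {w0, w3}; ~(~q & ~r) & q there: w0:T, w3:F. ✓
w3: no successors, so <>(~(~q & ~r) & q) fails. ✗
w4: no successors, so <>(~(~q & ~r) & q) fails. ✗
w5: successors {w3, w4}; ~(~q & ~r) & q there: w3:F, w4:F. ✗
Satisfying worlds: {w0, w2}.

2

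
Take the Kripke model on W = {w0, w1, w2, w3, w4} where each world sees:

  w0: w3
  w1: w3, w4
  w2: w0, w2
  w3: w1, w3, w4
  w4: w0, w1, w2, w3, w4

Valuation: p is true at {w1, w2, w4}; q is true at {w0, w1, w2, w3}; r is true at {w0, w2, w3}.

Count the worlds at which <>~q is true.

w0: successors {w3}; ~q there: w3:F. ✗
w1: successors {w3, w4}; ~q there: w3:F, w4:T. ✓
w2: successors {w0, w2}; ~q there: w0:F, w2:F. ✗
w3: successors {w1, w3, w4}; ~q there: w1:F, w3:F, w4:T. ✓
w4: successors {w0, w1, w2, w3, w4}; ~q there: w0:F, w1:F, w2:F, w3:F, w4:T. ✓
Satisfying worlds: {w1, w3, w4}.

3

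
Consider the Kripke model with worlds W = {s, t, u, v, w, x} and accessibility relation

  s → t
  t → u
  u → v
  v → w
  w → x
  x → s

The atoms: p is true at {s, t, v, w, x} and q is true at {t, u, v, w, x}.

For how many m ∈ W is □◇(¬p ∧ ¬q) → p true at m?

6

s: □◇(¬p ∧ ¬q) is F, p is T. ✓
t: □◇(¬p ∧ ¬q) is F, p is T. ✓
u: □◇(¬p ∧ ¬q) is F, p is F. ✓
v: □◇(¬p ∧ ¬q) is F, p is T. ✓
w: □◇(¬p ∧ ¬q) is F, p is T. ✓
x: □◇(¬p ∧ ¬q) is F, p is T. ✓
Satisfying worlds: {s, t, u, v, w, x}.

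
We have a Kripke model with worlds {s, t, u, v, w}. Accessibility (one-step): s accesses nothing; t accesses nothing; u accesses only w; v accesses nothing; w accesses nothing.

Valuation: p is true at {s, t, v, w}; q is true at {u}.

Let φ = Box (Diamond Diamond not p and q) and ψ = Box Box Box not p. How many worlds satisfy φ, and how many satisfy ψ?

4 and 5

For Box (Diamond Diamond not p and q):
s: no successors, so Box (Diamond Diamond not p and q) holds vacuously. ✓
t: no successors, so Box (Diamond Diamond not p and q) holds vacuously. ✓
u: successors {w}; Diamond Diamond not p and q there: w:F. ✗
v: no successors, so Box (Diamond Diamond not p and q) holds vacuously. ✓
w: no successors, so Box (Diamond Diamond not p and q) holds vacuously. ✓
— 4 worlds.
For Box Box Box not p:
s: no successors, so Box Box Box not p holds vacuously. ✓
t: no successors, so Box Box Box not p holds vacuously. ✓
u: successors {w}; Box Box not p there: w:T. ✓
v: no successors, so Box Box Box not p holds vacuously. ✓
w: no successors, so Box Box Box not p holds vacuously. ✓
— 5 worlds.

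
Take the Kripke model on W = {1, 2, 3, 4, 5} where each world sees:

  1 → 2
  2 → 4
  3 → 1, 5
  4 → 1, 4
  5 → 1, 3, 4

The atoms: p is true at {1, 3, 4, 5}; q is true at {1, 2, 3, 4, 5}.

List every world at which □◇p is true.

1: successors {2}; ◇p there: 2:T. ✓
2: successors {4}; ◇p there: 4:T. ✓
3: successors {1, 5}; ◇p there: 1:F, 5:T. ✗
4: successors {1, 4}; ◇p there: 1:F, 4:T. ✗
5: successors {1, 3, 4}; ◇p there: 1:F, 3:T, 4:T. ✗

{1, 2}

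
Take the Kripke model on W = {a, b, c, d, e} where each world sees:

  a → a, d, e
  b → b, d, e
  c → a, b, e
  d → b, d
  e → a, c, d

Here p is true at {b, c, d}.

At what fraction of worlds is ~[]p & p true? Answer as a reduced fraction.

2/5

a: ~[]p is T, p is F. ✗
b: ~[]p is T, p is T. ✓
c: ~[]p is T, p is T. ✓
d: ~[]p is F, p is T. ✗
e: ~[]p is T, p is F. ✗
That's 2 of 5 worlds, so 2/5.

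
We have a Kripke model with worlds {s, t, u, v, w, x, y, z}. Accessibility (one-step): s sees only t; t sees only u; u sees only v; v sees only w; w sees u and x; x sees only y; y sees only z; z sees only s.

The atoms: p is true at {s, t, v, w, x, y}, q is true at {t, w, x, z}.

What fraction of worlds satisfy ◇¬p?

s: successors {t}; ¬p there: t:F. ✗
t: successors {u}; ¬p there: u:T. ✓
u: successors {v}; ¬p there: v:F. ✗
v: successors {w}; ¬p there: w:F. ✗
w: successors {u, x}; ¬p there: u:T, x:F. ✓
x: successors {y}; ¬p there: y:F. ✗
y: successors {z}; ¬p there: z:T. ✓
z: successors {s}; ¬p there: s:F. ✗
That's 3 of 8 worlds, so 3/8.

3/8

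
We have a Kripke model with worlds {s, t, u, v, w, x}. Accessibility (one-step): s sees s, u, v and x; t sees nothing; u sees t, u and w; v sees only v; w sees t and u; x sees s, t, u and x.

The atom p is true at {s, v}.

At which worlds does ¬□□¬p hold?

s: □□¬p is F. ✓
t: □□¬p is T. ✗
u: □□¬p is T. ✗
v: □□¬p is F. ✓
w: □□¬p is T. ✗
x: □□¬p is F. ✓

{s, v, x}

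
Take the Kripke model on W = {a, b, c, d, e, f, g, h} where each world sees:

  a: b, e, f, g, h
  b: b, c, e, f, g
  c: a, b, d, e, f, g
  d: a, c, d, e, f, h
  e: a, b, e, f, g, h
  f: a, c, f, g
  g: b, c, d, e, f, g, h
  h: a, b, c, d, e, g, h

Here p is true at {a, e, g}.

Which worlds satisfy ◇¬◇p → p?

{a, b, c, d, e, f, g, h}

a: ◇¬◇p is F, p is T. ✓
b: ◇¬◇p is F, p is F. ✓
c: ◇¬◇p is F, p is F. ✓
d: ◇¬◇p is F, p is F. ✓
e: ◇¬◇p is F, p is T. ✓
f: ◇¬◇p is F, p is F. ✓
g: ◇¬◇p is F, p is T. ✓
h: ◇¬◇p is F, p is F. ✓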